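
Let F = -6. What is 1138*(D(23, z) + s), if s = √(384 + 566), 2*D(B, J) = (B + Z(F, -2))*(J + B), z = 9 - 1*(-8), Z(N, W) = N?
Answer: 386920 + 5690*√38 ≈ 4.2200e+5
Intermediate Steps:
z = 17 (z = 9 + 8 = 17)
D(B, J) = (-6 + B)*(B + J)/2 (D(B, J) = ((B - 6)*(J + B))/2 = ((-6 + B)*(B + J))/2 = (-6 + B)*(B + J)/2)
s = 5*√38 (s = √950 = 5*√38 ≈ 30.822)
1138*(D(23, z) + s) = 1138*(((½)*23² - 3*23 - 3*17 + (½)*23*17) + 5*√38) = 1138*(((½)*529 - 69 - 51 + 391/2) + 5*√38) = 1138*((529/2 - 69 - 51 + 391/2) + 5*√38) = 1138*(340 + 5*√38) = 386920 + 5690*√38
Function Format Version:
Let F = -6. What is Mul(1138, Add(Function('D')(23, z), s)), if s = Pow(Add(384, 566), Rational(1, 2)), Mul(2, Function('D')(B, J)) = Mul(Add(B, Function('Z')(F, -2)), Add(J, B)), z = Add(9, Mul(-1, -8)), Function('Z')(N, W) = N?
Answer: Add(386920, Mul(5690, Pow(38, Rational(1, 2)))) ≈ 4.2200e+5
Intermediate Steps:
z = 17 (z = Add(9, 8) = 17)
Function('D')(B, J) = Mul(Rational(1, 2), Add(-6, B), Add(B, J)) (Function('D')(B, J) = Mul(Rational(1, 2), Mul(Add(B, -6), Add(J, B))) = Mul(Rational(1, 2), Mul(Add(-6, B), Add(B, J))) = Mul(Rational(1, 2), Add(-6, B), Add(B, J)))
s = Mul(5, Pow(38, Rational(1, 2))) (s = Pow(950, Rational(1, 2)) = Mul(5, Pow(38, Rational(1, 2))) ≈ 30.822)
Mul(1138, Add(Function('D')(23, z), s)) = Mul(1138, Add(Add(Mul(Rational(1, 2), Pow(23, 2)), Mul(-3, 23), Mul(-3, 17), Mul(Rational(1, 2), 23, 17)), Mul(5, Pow(38, Rational(1, 2))))) = Mul(1138, Add(Add(Mul(Rational(1, 2), 529), -69, -51, Rational(391, 2)), Mul(5, Pow(38, Rational(1, 2))))) = Mul(1138, Add(Add(Rational(529, 2), -69, -51, Rational(391, 2)), Mul(5, Pow(38, Rational(1, 2))))) = Mul(1138, Add(340, Mul(5, Pow(38, Rational(1, 2))))) = Add(386920, Mul(5690, Pow(38, Rational(1, 2))))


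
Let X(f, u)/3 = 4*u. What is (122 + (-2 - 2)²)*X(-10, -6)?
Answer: -9936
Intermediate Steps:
X(f, u) = 12*u (X(f, u) = 3*(4*u) = 12*u)
(122 + (-2 - 2)²)*X(-10, -6) = (122 + (-2 - 2)²)*(12*(-6)) = (122 + (-4)²)*(-72) = (122 + 16)*(-72) = 138*(-72) = -9936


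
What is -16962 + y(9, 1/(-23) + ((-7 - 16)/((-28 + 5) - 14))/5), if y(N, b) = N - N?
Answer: -16962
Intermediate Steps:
y(N, b) = 0
-16962 + y(9, 1/(-23) + ((-7 - 16)/((-28 + 5) - 14))/5) = -16962 + 0 = -16962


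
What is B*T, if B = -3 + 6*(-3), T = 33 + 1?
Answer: -714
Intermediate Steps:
T = 34
B = -21 (B = -3 - 18 = -21)
B*T = -21*34 = -714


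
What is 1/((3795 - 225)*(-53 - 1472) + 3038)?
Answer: -1/5441212 ≈ -1.8378e-7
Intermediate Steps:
1/((3795 - 225)*(-53 - 1472) + 3038) = 1/(3570*(-1525) + 3038) = 1/(-5444250 + 3038) = 1/(-5441212) = -1/5441212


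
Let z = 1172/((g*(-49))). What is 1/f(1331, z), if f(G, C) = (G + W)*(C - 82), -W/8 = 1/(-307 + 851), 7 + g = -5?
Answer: -3332/354817609 ≈ -9.3907e-6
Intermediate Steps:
g = -12 (g = -7 - 5 = -12)
z = 293/147 (z = 1172/((-12*(-49))) = 1172/588 = 1172*(1/588) = 293/147 ≈ 1.9932)
W = -1/68 (W = -8/(-307 + 851) = -8/544 = -8*1/544 = -1/68 ≈ -0.014706)
f(G, C) = (-82 + C)*(-1/68 + G) (f(G, C) = (G - 1/68)*(C - 82) = (-1/68 + G)*(-82 + C) = (-82 + C)*(-1/68 + G))
1/f(1331, z) = 1/(41/34 - 82*1331 - 1/68*293/147 + (293/147)*1331) = 1/(41/34 - 109142 - 293/9996 + 389983/147) = 1/(-354817609/3332) = -3332/354817609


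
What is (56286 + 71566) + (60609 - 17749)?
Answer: 170712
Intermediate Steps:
(56286 + 71566) + (60609 - 17749) = 127852 + 42860 = 170712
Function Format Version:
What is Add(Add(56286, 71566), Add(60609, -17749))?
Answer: 170712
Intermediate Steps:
Add(Add(56286, 71566), Add(60609, -17749)) = Add(127852, 42860) = 170712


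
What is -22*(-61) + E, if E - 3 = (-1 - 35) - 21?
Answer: 1288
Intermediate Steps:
E = -54 (E = 3 + ((-1 - 35) - 21) = 3 + (-36 - 21) = 3 - 57 = -54)
-22*(-61) + E = -22*(-61) - 54 = 1342 - 54 = 1288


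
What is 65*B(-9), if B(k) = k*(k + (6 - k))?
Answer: -3510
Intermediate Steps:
B(k) = 6*k (B(k) = k*6 = 6*k)
65*B(-9) = 65*(6*(-9)) = 65*(-54) = -3510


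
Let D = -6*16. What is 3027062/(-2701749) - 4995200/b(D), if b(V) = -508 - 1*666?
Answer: 6746111417006/1585926663 ≈ 4253.7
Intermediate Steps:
D = -96
b(V) = -1174 (b(V) = -508 - 666 = -1174)
3027062/(-2701749) - 4995200/b(D) = 3027062/(-2701749) - 4995200/(-1174) = 3027062*(-1/2701749) - 4995200*(-1/1174) = -3027062/2701749 + 2497600/587 = 6746111417006/1585926663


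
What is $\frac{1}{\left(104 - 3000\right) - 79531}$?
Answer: $- \frac{1}{82427} \approx -1.2132 \cdot 10^{-5}$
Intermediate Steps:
$\frac{1}{\left(104 - 3000\right) - 79531} = \frac{1}{-2896 - 79531} = \frac{1}{-82427} = - \frac{1}{82427}$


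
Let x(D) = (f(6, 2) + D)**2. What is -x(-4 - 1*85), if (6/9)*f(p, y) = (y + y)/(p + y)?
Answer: -124609/16 ≈ -7788.1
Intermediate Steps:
f(p, y) = 3*y/(p + y) (f(p, y) = 3*((y + y)/(p + y))/2 = 3*((2*y)/(p + y))/2 = 3*(2*y/(p + y))/2 = 3*y/(p + y))
x(D) = (3/4 + D)**2 (x(D) = (3*2/(6 + 2) + D)**2 = (3*2/8 + D)**2 = (3*2*(1/8) + D)**2 = (3/4 + D)**2)
-x(-4 - 1*85) = -(3 + 4*(-4 - 1*85))**2/16 = -(3 + 4*(-4 - 85))**2/16 = -(3 + 4*(-89))**2/16 = -(3 - 356)**2/16 = -(-353)**2/16 = -124609/16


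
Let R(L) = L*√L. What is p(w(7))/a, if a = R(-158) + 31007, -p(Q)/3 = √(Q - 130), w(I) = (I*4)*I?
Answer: -31007*√66/321792787 - 316*I*√2607/321792787 ≈ -0.00078281 - 5.014e-5*I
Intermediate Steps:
w(I) = 4*I² (w(I) = (4*I)*I = 4*I²)
R(L) = L^(3/2)
p(Q) = -3*√(-130 + Q) (p(Q) = -3*√(Q - 130) = -3*√(-130 + Q))
a = 31007 - 158*I*√158 (a = (-158)^(3/2) + 31007 = -158*I*√158 + 31007 = 31007 - 158*I*√158 ≈ 31007.0 - 1986.0*I)
p(w(7))/a = (-3*√(-130 + 4*7²))/(31007 - 158*I*√158) = (-3*√(-130 + 4*49))/(31007 - 158*I*√158) = (-3*√(-130 + 196))/(31007 - 158*I*√158) = (-3*√66)/(31007 - 158*I*√158) = -3*√66/(31007 - 158*I*√158)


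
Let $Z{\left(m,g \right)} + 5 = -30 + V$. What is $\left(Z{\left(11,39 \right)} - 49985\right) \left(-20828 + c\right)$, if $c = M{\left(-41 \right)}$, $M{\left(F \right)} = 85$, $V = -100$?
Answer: $1039639160$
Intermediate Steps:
$Z{\left(m,g \right)} = -135$ ($Z{\left(m,g \right)} = -5 - 130 = -135$)
$c = 85$
$\left(Z{\left(11,39 \right)} - 49985\right) \left(-20828 + c\right) = \left(-135 - 49985\right) \left(-20828 + 85\right) = \left(-50120\right) \left(-20743\right) = 1039639160$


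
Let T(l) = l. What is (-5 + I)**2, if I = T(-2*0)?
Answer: 25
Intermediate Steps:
I = 0 (I = -2*0 = 0)
(-5 + I)**2 = (-5 + 0)**2 = (-5)**2 = 25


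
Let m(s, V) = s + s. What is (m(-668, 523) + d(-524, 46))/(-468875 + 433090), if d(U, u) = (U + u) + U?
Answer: 2338/35785 ≈ 0.065335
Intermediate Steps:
m(s, V) = 2*s
d(U, u) = u + 2*U
(m(-668, 523) + d(-524, 46))/(-468875 + 433090) = (2*(-668) + (46 + 2*(-524)))/(-468875 + 433090) = (-1336 + (46 - 1048))/(-35785) = (-1336 - 1002)*(-1/35785) = -2338*(-1/35785) = 2338/35785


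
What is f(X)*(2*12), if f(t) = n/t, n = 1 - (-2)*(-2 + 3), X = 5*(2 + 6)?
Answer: 9/5 ≈ 1.8000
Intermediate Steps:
X = 40 (X = 5*8 = 40)
n = 3 (n = 1 - (-2) = 1 - 1*(-2) = 1 + 2 = 3)
f(t) = 3/t
f(X)*(2*12) = (3/40)*(2*12) = (3*(1/40))*24 = (3/40)*24 = 9/5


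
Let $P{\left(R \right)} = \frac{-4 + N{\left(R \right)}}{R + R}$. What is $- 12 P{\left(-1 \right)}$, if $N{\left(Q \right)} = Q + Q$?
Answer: $-36$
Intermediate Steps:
$N{\left(Q \right)} = 2 Q$
$P{\left(R \right)} = \frac{-4 + 2 R}{2 R}$ ($P{\left(R \right)} = \frac{-4 + 2 R}{R + R} = \frac{-4 + 2 R}{2 R}$)
$- 12 P{\left(-1 \right)} = - 12 \frac{-2 - 1}{-1} = - 12 \left(\left(-1\right) \left(-3\right)\right) = \left(-12\right) 3 = -36$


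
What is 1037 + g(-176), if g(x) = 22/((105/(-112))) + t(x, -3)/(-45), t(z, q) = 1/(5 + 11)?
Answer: 729743/720 ≈ 1013.5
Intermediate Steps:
t(z, q) = 1/16
g(x) = -16897/720 (g(x) = 22/((105/(-112))) + (1/16)/(-45) = 22/((105*(-1/112))) + (1/16)*(-1/45) = 22/(-15/16) - 1/720 = 22*(-16/15) - 1/720 = -352/15 - 1/720 = -16897/720)
1037 + g(-176) = 1037 - 16897/720 = 729743/720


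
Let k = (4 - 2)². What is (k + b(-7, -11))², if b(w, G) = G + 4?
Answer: 9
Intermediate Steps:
b(w, G) = 4 + G
k = 4 (k = 2² = 4)
(k + b(-7, -11))² = (4 + (4 - 11))² = (4 - 7)² = (-3)² = 9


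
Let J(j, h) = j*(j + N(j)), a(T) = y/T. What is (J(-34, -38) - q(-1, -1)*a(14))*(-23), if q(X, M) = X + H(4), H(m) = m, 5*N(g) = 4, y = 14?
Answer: -129467/5 ≈ -25893.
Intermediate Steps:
N(g) = ⅘ (N(g) = (⅕)*4 = ⅘)
q(X, M) = 4 + X (q(X, M) = X + 4 = 4 + X)
a(T) = 14/T
J(j, h) = j*(⅘ + j) (J(j, h) = j*(j + ⅘) = j*(⅘ + j))
(J(-34, -38) - q(-1, -1)*a(14))*(-23) = ((⅕)*(-34)*(4 + 5*(-34)) - (4 - 1)*14/14)*(-23) = ((⅕)*(-34)*(4 - 170) - 3*14*(1/14))*(-23) = ((⅕)*(-34)*(-166) - 3)*(-23) = (5644/5 - 1*3)*(-23) = (5644/5 - 3)*(-23) = (5629/5)*(-23) = -129467/5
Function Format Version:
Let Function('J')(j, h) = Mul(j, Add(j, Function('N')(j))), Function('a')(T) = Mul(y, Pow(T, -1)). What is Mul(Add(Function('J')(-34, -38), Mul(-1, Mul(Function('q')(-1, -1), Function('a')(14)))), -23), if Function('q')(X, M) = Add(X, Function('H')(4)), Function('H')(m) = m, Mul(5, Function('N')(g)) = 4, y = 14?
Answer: Rational(-129467, 5) ≈ -25893.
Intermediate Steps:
Function('N')(g) = Rational(4, 5) (Function('N')(g) = Mul(Rational(1, 5), 4) = Rational(4, 5))
Function('q')(X, M) = Add(4, X) (Function('q')(X, M) = Add(X, 4) = Add(4, X))
Function('a')(T) = Mul(14, Pow(T, -1))
Function('J')(j, h) = Mul(j, Add(Rational(4, 5), j)) (Function('J')(j, h) = Mul(j, Add(j, Rational(4, 5))) = Mul(j, Add(Rational(4, 5), j)))
Mul(Add(Function('J')(-34, -38), Mul(-1, Mul(Function('q')(-1, -1), Function('a')(14)))), -23) = Mul(Add(Mul(Rational(1, 5), -34, Add(4, Mul(5, -34))), Mul(-1, Mul(Add(4, -1), Mul(14, Pow(14, -1))))), -23) = Mul(Add(Mul(Rational(1, 5), -34, Add(4, -170)), Mul(-1, Mul(3, Mul(14, Rational(1, 14))))), -23) = Mul(Add(Mul(Rational(1, 5), -34, -166), Mul(-1, Mul(3, 1))), -23) = Mul(Add(Rational(5644, 5), Mul(-1, 3)), -23) = Mul(Add(Rational(5644, 5), -3), -23) = Mul(Rational(5629, 5), -23) = Rational(-129467, 5)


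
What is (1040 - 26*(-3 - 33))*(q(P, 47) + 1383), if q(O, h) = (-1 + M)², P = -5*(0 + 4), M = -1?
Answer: 2740712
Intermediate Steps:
P = -20 (P = -5*4 = -20)
q(O, h) = 4 (q(O, h) = (-1 - 1)² = (-2)² = 4)
(1040 - 26*(-3 - 33))*(q(P, 47) + 1383) = (1040 - 26*(-3 - 33))*(4 + 1383) = (1040 - 26*(-36))*1387 = (1040 + 936)*1387 = 1976*1387 = 2740712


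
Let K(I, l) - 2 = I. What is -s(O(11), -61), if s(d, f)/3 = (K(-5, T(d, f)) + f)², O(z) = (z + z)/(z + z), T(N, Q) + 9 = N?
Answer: -12288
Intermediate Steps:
T(N, Q) = -9 + N
O(z) = 1 (O(z) = (2*z)/((2*z)) = (2*z)*(1/(2*z)) = 1)
K(I, l) = 2 + I
s(d, f) = 3*(-3 + f)² (s(d, f) = 3*((2 - 5) + f)² = 3*(-3 + f)²)
-s(O(11), -61) = -3*(-3 - 61)² = -3*(-64)² = -3*4096 = -1*12288 = -12288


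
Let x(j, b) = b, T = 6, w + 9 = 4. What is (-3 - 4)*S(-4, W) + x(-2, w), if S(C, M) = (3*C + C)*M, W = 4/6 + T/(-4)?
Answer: -295/3 ≈ -98.333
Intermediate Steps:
w = -5 (w = -9 + 4 = -5)
W = -5/6 (W = 4/6 + 6/(-4) = 4*(1/6) + 6*(-1/4) = 2/3 - 3/2 = -5/6 ≈ -0.83333)
S(C, M) = 4*C*M (S(C, M) = (4*C)*M = 4*C*M)
(-3 - 4)*S(-4, W) + x(-2, w) = (-3 - 4)*(4*(-4)*(-5/6)) - 5 = -7*40/3 - 5 = -280/3 - 5 = -295/3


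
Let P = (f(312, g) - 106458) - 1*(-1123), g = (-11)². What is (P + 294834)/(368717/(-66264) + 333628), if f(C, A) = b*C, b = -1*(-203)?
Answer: 3350771688/4421431415 ≈ 0.75785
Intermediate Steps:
b = 203
g = 121
f(C, A) = 203*C
P = -41999 (P = (203*312 - 106458) - 1*(-1123) = (63336 - 106458) + 1123 = -43122 + 1123 = -41999)
(P + 294834)/(368717/(-66264) + 333628) = (-41999 + 294834)/(368717/(-66264) + 333628) = 252835/(368717*(-1/66264) + 333628) = 252835/(-368717/66264 + 333628) = 252835/(22107157075/66264) = 252835*(66264/22107157075) = 3350771688/4421431415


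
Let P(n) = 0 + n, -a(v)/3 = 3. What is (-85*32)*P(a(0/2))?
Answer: 24480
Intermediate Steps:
a(v) = -9 (a(v) = -3*3 = -9)
P(n) = n
(-85*32)*P(a(0/2)) = -85*32*(-9) = -2720*(-9) = 24480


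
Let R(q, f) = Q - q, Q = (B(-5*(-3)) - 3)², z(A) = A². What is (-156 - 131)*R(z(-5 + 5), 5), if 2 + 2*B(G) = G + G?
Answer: -34727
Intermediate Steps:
B(G) = -1 + G (B(G) = -1 + (G + G)/2 = -1 + (2*G)/2 = -1 + G)
Q = 121 (Q = ((-1 - 5*(-3)) - 3)² = ((-1 + 15) - 3)² = (14 - 3)² = 11² = 121)
R(q, f) = 121 - q
(-156 - 131)*R(z(-5 + 5), 5) = (-156 - 131)*(121 - (-5 + 5)²) = -287*(121 - 1*0²) = -287*(121 - 1*0) = -287*(121 + 0) = -287*121 = -34727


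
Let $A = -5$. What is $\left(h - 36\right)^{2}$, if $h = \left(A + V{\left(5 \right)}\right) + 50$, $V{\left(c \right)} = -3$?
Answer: $36$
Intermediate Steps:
$h = 42$ ($h = \left(-5 - 3\right) + 50 = -8 + 50 = 42$)
$\left(h - 36\right)^{2} = \left(42 - 36\right)^{2} = 6^{2} = 36$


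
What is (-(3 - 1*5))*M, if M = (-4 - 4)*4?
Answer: -64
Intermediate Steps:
M = -32 (M = -8*4 = -32)
(-(3 - 1*5))*M = -(3 - 1*5)*(-32) = -(3 - 5)*(-32) = -1*(-2)*(-32) = 2*(-32) = -64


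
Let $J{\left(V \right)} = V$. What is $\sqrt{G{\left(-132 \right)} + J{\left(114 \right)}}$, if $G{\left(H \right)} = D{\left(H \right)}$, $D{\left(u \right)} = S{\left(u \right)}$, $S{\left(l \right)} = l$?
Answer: $3 i \sqrt{2} \approx 4.2426 i$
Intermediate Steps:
$D{\left(u \right)} = u$
$G{\left(H \right)} = H$
$\sqrt{G{\left(-132 \right)} + J{\left(114 \right)}} = \sqrt{-132 + 114} = \sqrt{-18} = 3 i \sqrt{2}$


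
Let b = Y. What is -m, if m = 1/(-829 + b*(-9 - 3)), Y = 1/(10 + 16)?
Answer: 13/10783 ≈ 0.0012056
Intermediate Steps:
Y = 1/26 ≈ 0.038462
b = 1/26 ≈ 0.038462
m = -13/10783 (m = 1/(-829 + (-9 - 3)/26) = 1/(-829 + (1/26)*(-12)) = 1/(-829 - 6/13) = 1/(-10783/13) = -13/10783 ≈ -0.0012056)
-m = -1*(-13/10783) = 13/10783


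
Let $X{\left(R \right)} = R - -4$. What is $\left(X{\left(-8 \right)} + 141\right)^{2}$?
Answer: $18769$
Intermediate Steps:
$X{\left(R \right)} = 4 + R$ ($X{\left(R \right)} = R + 4 = 4 + R$)
$\left(X{\left(-8 \right)} + 141\right)^{2} = \left(\left(4 - 8\right) + 141\right)^{2} = \left(-4 + 141\right)^{2} = 137^{2} = 18769$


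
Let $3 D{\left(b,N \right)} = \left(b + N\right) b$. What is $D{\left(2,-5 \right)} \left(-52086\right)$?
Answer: $104172$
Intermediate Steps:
$D{\left(b,N \right)} = \frac{b \left(N + b\right)}{3}$ ($D{\left(b,N \right)} = \frac{\left(b + N\right) b}{3} = \frac{\left(N + b\right) b}{3} = \frac{b \left(N + b\right)}{3}$)
$D{\left(2,-5 \right)} \left(-52086\right) = \frac{1}{3} \cdot 2 \left(-5 + 2\right) \left(-52086\right) = \frac{1}{3} \cdot 2 \left(-3\right) \left(-52086\right) = \left(-2\right) \left(-52086\right) = 104172$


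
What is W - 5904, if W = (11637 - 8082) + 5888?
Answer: 3539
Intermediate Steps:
W = 9443 (W = 3555 + 5888 = 9443)
W - 5904 = 9443 - 5904 = 3539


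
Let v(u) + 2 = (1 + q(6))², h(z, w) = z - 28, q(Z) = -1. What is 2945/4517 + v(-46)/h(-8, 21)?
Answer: 57527/81306 ≈ 0.70754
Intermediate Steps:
h(z, w) = -28 + z
v(u) = -2 (v(u) = -2 + (1 - 1)² = -2 + 0² = -2 + 0 = -2)
2945/4517 + v(-46)/h(-8, 21) = 2945/4517 - 2/(-28 - 8) = 2945*(1/4517) - 2/(-36) = 2945/4517 - 2*(-1/36) = 2945/4517 + 1/18 = 57527/81306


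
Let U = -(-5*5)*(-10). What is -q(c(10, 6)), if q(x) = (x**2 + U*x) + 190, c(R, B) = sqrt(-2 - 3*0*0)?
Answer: -188 + 250*I*sqrt(2) ≈ -188.0 + 353.55*I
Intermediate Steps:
c(R, B) = I*sqrt(2) (c(R, B) = sqrt(-2 + 0*0) = sqrt(-2 + 0) = sqrt(-2) = I*sqrt(2))
U = -250 (U = -(-25)*(-10) = -1*250 = -250)
q(x) = 190 + x**2 - 250*x (q(x) = (x**2 - 250*x) + 190 = 190 + x**2 - 250*x)
-q(c(10, 6)) = -(190 + (I*sqrt(2))**2 - 250*I*sqrt(2)) = -(190 - 2 - 250*I*sqrt(2)) = -(188 - 250*I*sqrt(2)) = -188 + 250*I*sqrt(2)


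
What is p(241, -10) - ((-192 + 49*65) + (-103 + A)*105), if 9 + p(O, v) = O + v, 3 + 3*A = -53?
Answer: 10004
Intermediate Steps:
A = -56/3 (A = -1 + (⅓)*(-53) = -1 - 53/3 = -56/3 ≈ -18.667)
p(O, v) = -9 + O + v (p(O, v) = -9 + (O + v) = -9 + O + v)
p(241, -10) - ((-192 + 49*65) + (-103 + A)*105) = (-9 + 241 - 10) - ((-192 + 49*65) + (-103 - 56/3)*105) = 222 - ((-192 + 3185) - 365/3*105) = 222 - (2993 - 12775) = 222 - 1*(-9782) = 222 + 9782 = 10004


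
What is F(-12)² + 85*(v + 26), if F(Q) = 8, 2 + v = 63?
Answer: 7459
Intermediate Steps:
v = 61 (v = -2 + 63 = 61)
F(-12)² + 85*(v + 26) = 8² + 85*(61 + 26) = 64 + 85*87 = 64 + 7395 = 7459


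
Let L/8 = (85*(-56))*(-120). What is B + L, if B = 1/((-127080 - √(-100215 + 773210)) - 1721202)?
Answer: 15610419292604270118/3416145678529 + √672995/3416145678529 ≈ 4.5696e+6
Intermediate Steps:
L = 4569600 (L = 8*((85*(-56))*(-120)) = 8*(-4760*(-120)) = 8*571200 = 4569600)
B = 1/(-1848282 - √672995) (B = 1/((-127080 - √672995) - 1721202) = 1/(-1848282 - √672995) ≈ -5.4080e-7)
B + L = (-1848282/3416145678529 + √672995/3416145678529) + 4569600 = 15610419292604270118/3416145678529 + √672995/3416145678529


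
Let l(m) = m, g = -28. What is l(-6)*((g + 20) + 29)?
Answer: -126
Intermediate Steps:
l(-6)*((g + 20) + 29) = -6*((-28 + 20) + 29) = -6*(-8 + 29) = -6*21 = -126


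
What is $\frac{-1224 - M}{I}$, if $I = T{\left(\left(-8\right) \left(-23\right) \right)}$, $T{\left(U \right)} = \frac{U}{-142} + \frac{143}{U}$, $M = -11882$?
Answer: $- \frac{139236112}{6775} \approx -20551.0$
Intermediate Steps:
$T{\left(U \right)} = \frac{143}{U} - \frac{U}{142}$ ($T{\left(U \right)} = U \left(- \frac{1}{142}\right) + \frac{143}{U} = - \frac{U}{142} + \frac{143}{U} = \frac{143}{U} - \frac{U}{142}$)
$I = - \frac{6775}{13064}$ ($I = \frac{143}{\left(-8\right) \left(-23\right)} - \frac{\left(-8\right) \left(-23\right)}{142} = \frac{143}{184} - \frac{92}{71} = - \frac{6775}{13064} \approx -0.5186$)
$\frac{-1224 - M}{I} = \frac{-1224 - -11882}{- \frac{6775}{13064}} = \left(-1224 + 11882\right) \left(- \frac{13064}{6775}\right) = 10658 \left(- \frac{13064}{6775}\right) = - \frac{139236112}{6775}$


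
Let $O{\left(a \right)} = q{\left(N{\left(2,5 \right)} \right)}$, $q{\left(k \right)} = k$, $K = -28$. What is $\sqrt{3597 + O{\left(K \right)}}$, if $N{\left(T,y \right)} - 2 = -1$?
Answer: $\sqrt{3598} \approx 59.983$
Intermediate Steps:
$N{\left(T,y \right)} = 1$ ($N{\left(T,y \right)} = 2 - 1 = 1$)
$O{\left(a \right)} = 1$
$\sqrt{3597 + O{\left(K \right)}} = \sqrt{3597 + 1} = \sqrt{3598}$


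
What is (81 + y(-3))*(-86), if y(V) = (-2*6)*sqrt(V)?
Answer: -6966 + 1032*I*sqrt(3) ≈ -6966.0 + 1787.5*I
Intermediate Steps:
y(V) = -12*sqrt(V)
(81 + y(-3))*(-86) = (81 - 12*I*sqrt(3))*(-86) = -6966 + 1032*I*sqrt(3)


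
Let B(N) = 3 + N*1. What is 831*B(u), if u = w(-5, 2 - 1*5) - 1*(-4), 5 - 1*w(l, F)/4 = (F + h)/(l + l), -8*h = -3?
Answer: 431289/20 ≈ 21564.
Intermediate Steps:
h = 3/8 (h = -⅛*(-3) = 3/8 ≈ 0.37500)
w(l, F) = 20 - 2*(3/8 + F)/l (w(l, F) = 20 - 4*(F + 3/8)/(l + l) = 20 - 4*(3/8 + F)/(2*l) = 20 - 4*(3/8 + F)*1/(2*l) = 20 - 2*(3/8 + F)/l)
u = 459/20 (u = (¼)*(-3 - 8*(2 - 1*5) + 80*(-5))/(-5) - 1*(-4) = (¼)*(-⅕)*(-3 - 8*(2 - 5) - 400) + 4 = (¼)*(-⅕)*(-3 - 8*(-3) - 400) + 4 = (¼)*(-⅕)*(-3 + 24 - 400) + 4 = (¼)*(-⅕)*(-379) + 4 = 379/20 + 4 = 459/20 ≈ 22.950)
B(N) = 3 + N
831*B(u) = 831*(3 + 459/20) = 831*(519/20) = 431289/20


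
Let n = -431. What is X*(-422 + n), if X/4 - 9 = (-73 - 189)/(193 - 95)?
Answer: -1057720/49 ≈ -21586.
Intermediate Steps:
X = 1240/49 (X = 36 + 4*((-73 - 189)/(193 - 95)) = 36 + 4*(-262/98) = 36 + 4*(-262*1/98) = 36 + 4*(-131/49) = 36 - 524/49 = 1240/49 ≈ 25.306)
X*(-422 + n) = 1240*(-422 - 431)/49 = (1240/49)*(-853) = -1057720/49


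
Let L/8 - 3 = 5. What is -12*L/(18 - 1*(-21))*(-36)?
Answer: 9216/13 ≈ 708.92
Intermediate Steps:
L = 64 (L = 24 + 8*5 = 24 + 40 = 64)
-12*L/(18 - 1*(-21))*(-36) = -768/(18 - 1*(-21))*(-36) = -768/(18 + 21)*(-36) = -768/39*(-36) = -12*64/39*(-36) = -256/13*(-36) = 9216/13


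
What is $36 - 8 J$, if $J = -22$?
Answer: $212$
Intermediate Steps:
$36 - 8 J = 36 - -176 = 36 + 176 = 212$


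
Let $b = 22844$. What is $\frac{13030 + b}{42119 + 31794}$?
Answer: $\frac{35874}{73913} \approx 0.48535$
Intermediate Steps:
$\frac{13030 + b}{42119 + 31794} = \frac{13030 + 22844}{42119 + 31794} = \frac{35874}{73913}$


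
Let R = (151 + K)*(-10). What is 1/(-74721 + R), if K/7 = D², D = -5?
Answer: -1/77981 ≈ -1.2824e-5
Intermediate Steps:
K = 175 (K = 7*(-5)² = 7*25 = 175)
R = -3260 (R = (151 + 175)*(-10) = 326*(-10) = -3260)
1/(-74721 + R) = 1/(-74721 - 3260) = 1/(-77981) = -1/77981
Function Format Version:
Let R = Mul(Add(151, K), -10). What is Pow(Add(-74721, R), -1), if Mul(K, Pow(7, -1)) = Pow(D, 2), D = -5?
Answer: Rational(-1, 77981) ≈ -1.2824e-5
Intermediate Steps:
K = 175 (K = Mul(7, Pow(-5, 2)) = Mul(7, 25) = 175)
R = -3260 (R = Mul(Add(151, 175), -10) = Mul(326, -10) = -3260)
Pow(Add(-74721, R), -1) = Pow(Add(-74721, -3260), -1) = Pow(-77981, -1) = Rational(-1, 77981)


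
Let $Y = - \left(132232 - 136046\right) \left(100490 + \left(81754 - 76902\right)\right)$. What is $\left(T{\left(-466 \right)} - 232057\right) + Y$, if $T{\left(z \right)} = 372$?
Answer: $401542703$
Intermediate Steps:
$Y = 401774388$ ($Y = - \left(-3814\right) \left(100490 + \left(81754 - 76902\right)\right) = - \left(-3814\right) \left(100490 + 4852\right) = - \left(-3814\right) 105342 = \left(-1\right) \left(-401774388\right) = 401774388$)
$\left(T{\left(-466 \right)} - 232057\right) + Y = \left(372 - 232057\right) + 401774388 = -231685 + 401774388 = 401542703$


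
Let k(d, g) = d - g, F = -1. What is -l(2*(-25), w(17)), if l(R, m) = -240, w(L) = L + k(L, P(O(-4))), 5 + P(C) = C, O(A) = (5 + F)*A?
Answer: 240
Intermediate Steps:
O(A) = 4*A (O(A) = (5 - 1)*A = 4*A)
P(C) = -5 + C
w(L) = 21 + 2*L (w(L) = L + (L - (-5 + 4*(-4))) = L + (L - (-5 - 16)) = L + (L - 1*(-21)) = L + (L + 21) = L + (21 + L) = 21 + 2*L)
-l(2*(-25), w(17)) = -1*(-240) = 240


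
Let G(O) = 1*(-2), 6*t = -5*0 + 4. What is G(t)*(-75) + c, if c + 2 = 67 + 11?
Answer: 226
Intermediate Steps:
t = ⅔ (t = (-5*0 + 4)/6 = (0 + 4)/6 = (⅙)*4 = ⅔ ≈ 0.66667)
G(O) = -2
c = 76 (c = -2 + (67 + 11) = -2 + 78 = 76)
G(t)*(-75) + c = -2*(-75) + 76 = 150 + 76 = 226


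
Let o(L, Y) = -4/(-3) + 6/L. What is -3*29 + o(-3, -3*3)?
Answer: -263/3 ≈ -87.667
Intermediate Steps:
o(L, Y) = 4/3 + 6/L (o(L, Y) = -4*(-1/3) + 6/L = 4/3 + 6/L)
-3*29 + o(-3, -3*3) = -3*29 + (4/3 + 6/(-3)) = -87 + (4/3 + 6*(-1/3)) = -87 + (4/3 - 2) = -87 - 2/3 = -263/3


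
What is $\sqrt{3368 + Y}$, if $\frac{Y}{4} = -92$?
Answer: $10 \sqrt{30} \approx 54.772$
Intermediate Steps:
$Y = -368$ ($Y = 4 \left(-92\right) = -368$)
$\sqrt{3368 + Y} = \sqrt{3368 - 368} = \sqrt{3000} = 10 \sqrt{30}$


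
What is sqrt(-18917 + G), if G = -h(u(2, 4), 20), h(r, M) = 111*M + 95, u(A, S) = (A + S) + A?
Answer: 4*I*sqrt(1327) ≈ 145.71*I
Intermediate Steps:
u(A, S) = S + 2*A
h(r, M) = 95 + 111*M
G = -2315 (G = -(95 + 111*20) = -(95 + 2220) = -1*2315 = -2315)
sqrt(-18917 + G) = sqrt(-18917 - 2315) = sqrt(-21232) = 4*I*sqrt(1327)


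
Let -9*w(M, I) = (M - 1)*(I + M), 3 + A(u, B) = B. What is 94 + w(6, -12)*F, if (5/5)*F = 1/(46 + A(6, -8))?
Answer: 1976/21 ≈ 94.095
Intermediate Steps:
A(u, B) = -3 + B
F = 1/35 (F = 1/(46 + (-3 - 8)) = 1/(46 - 11) = 1/35 ≈ 0.028571)
w(M, I) = -(-1 + M)*(I + M)/9 (w(M, I) = -(M - 1)*(I + M)/9 = -(-1 + M)*(I + M)/9)
94 + w(6, -12)*F = 94 + (-⅑*6² + (⅑)*(-12) + (⅑)*6 - ⅑*(-12)*6)*(1/35) = 94 + (-⅑*36 - 4/3 + ⅔ + 8)*(1/35) = 94 + (-4 - 4/3 + ⅔ + 8)*(1/35) = 94 + (10/3)*(1/35) = 94 + 2/21 = 1976/21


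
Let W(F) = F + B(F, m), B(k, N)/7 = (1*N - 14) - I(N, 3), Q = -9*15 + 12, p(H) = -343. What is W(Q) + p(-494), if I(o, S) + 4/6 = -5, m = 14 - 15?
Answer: -1594/3 ≈ -531.33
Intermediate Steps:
Q = -123 (Q = -135 + 12 = -123)
m = -1
I(o, S) = -17/3 (I(o, S) = -2/3 - 5 = -17/3)
B(k, N) = -175/3 + 7*N (B(k, N) = 7*((1*N - 14) - 1*(-17/3)) = 7*((N - 14) + 17/3) = 7*((-14 + N) + 17/3) = 7*(-25/3 + N) = -175/3 + 7*N)
W(F) = -196/3 + F (W(F) = F + (-175/3 + 7*(-1)) = F + (-175/3 - 7) = F - 196/3 = -196/3 + F)
W(Q) + p(-494) = (-196/3 - 123) - 343 = -565/3 - 343 = -1594/3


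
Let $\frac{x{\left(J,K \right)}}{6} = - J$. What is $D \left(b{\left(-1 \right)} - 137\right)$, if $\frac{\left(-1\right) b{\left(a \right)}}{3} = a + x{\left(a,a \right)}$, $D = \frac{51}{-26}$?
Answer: $\frac{3876}{13} \approx 298.15$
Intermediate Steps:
$x{\left(J,K \right)} = - 6 J$ ($x{\left(J,K \right)} = 6 \left(- J\right) = - 6 J$)
$D = - \frac{51}{26}$ ($D = 51 \left(- \frac{1}{26}\right) = - \frac{51}{26} \approx -1.9615$)
$b{\left(a \right)} = 15 a$ ($b{\left(a \right)} = - 3 \left(a - 6 a\right) = - 3 \left(- 5 a\right) = 15 a$)
$D \left(b{\left(-1 \right)} - 137\right) = - \frac{51 \left(15 \left(-1\right) - 137\right)}{26} = - \frac{51 \left(-15 - 137\right)}{26} = \left(- \frac{51}{26}\right) \left(-152\right) = \frac{3876}{13}$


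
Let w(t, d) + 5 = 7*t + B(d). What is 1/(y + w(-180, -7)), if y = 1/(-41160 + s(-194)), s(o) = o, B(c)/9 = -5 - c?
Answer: -41354/51568439 ≈ -0.00080192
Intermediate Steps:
B(c) = -45 - 9*c (B(c) = 9*(-5 - c) = -45 - 9*c)
y = -1/41354 (y = 1/(-41160 - 194) = 1/(-41354) = -1/41354 ≈ -2.4181e-5)
w(t, d) = -50 - 9*d + 7*t (w(t, d) = -5 + (7*t + (-45 - 9*d)) = -5 + (-45 - 9*d + 7*t) = -50 - 9*d + 7*t)
1/(y + w(-180, -7)) = 1/(-1/41354 + (-50 - 9*(-7) + 7*(-180))) = 1/(-1/41354 + (-50 + 63 - 1260)) = 1/(-1/41354 - 1247) = 1/(-51568439/41354) = -41354/51568439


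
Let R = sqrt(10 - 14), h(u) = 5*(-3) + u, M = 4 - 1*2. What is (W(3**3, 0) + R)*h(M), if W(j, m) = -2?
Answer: 26 - 26*I ≈ 26.0 - 26.0*I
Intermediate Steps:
M = 2 (M = 4 - 2 = 2)
h(u) = -15 + u
R = 2*I (R = sqrt(-4) = 2*I ≈ 2.0*I)
(W(3**3, 0) + R)*h(M) = (-2 + 2*I)*(-15 + 2) = (-2 + 2*I)*(-13) = 26 - 26*I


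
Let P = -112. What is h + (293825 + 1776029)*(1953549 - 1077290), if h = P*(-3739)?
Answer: 1813728614954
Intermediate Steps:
h = 418768 (h = -112*(-3739) = 418768)
h + (293825 + 1776029)*(1953549 - 1077290) = 418768 + (293825 + 1776029)*(1953549 - 1077290) = 418768 + 2069854*876259 = 418768 + 1813728196186 = 1813728614954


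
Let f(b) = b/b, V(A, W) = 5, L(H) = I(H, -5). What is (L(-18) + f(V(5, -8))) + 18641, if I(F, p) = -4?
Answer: 18638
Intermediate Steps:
L(H) = -4
f(b) = 1
(L(-18) + f(V(5, -8))) + 18641 = (-4 + 1) + 18641 = -3 + 18641 = 18638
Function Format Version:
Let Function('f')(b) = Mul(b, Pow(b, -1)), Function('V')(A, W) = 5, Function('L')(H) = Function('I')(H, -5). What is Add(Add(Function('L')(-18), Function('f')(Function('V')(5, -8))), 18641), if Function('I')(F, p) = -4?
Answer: 18638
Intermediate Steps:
Function('L')(H) = -4
Function('f')(b) = 1
Add(Add(Function('L')(-18), Function('f')(Function('V')(5, -8))), 18641) = Add(Add(-4, 1), 18641) = Add(-3, 18641) = 18638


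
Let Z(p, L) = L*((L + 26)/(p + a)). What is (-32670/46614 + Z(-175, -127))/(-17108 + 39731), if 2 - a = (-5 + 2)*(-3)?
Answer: -100643953/31987971834 ≈ -0.0031463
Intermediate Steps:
a = -7 (a = 2 - (-5 + 2)*(-3) = 2 - (-3)*(-3) = 2 - 1*9 = 2 - 9 = -7)
Z(p, L) = L*(26 + L)/(-7 + p) (Z(p, L) = L*((L + 26)/(p - 7)) = L*((26 + L)/(-7 + p)) = L*(26 + L)/(-7 + p))
(-32670/46614 + Z(-175, -127))/(-17108 + 39731) = (-32670/46614 - 127*(26 - 127)/(-7 - 175))/(-17108 + 39731) = (-32670*1/46614 - 127*(-101)/(-182))/22623 = (-5445/7769 - 127*(-1/182)*(-101))*(1/22623) = (-5445/7769 - 12827/182)*(1/22623) = -100643953/1413958*1/22623 = -100643953/31987971834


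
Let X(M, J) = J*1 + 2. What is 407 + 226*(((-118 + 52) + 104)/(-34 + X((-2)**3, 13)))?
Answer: -45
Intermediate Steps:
X(M, J) = 2 + J (X(M, J) = J + 2 = 2 + J)
407 + 226*(((-118 + 52) + 104)/(-34 + X((-2)**3, 13))) = 407 + 226*(((-118 + 52) + 104)/(-34 + (2 + 13))) = 407 + 226*((-66 + 104)/(-34 + 15)) = 407 + 226*(38/(-19)) = 407 + 226*(38*(-1/19)) = 407 + 226*(-2) = 407 - 452 = -45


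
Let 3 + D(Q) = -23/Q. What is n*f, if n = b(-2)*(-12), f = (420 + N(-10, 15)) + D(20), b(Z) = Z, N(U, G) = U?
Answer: 48702/5 ≈ 9740.4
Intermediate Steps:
D(Q) = -3 - 23/Q
f = 8117/20 (f = (420 - 10) + (-3 - 23/20) = 410 + (-3 - 23*1/20) = 410 + (-3 - 23/20) = 410 - 83/20 = 8117/20 ≈ 405.85)
n = 24 (n = -2*(-12) = 24)
n*f = 24*(8117/20) = 48702/5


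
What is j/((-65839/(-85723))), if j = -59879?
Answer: -5133007517/65839 ≈ -77963.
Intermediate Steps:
j/((-65839/(-85723))) = -59879/((-65839/(-85723))) = -59879/((-65839*(-1/85723))) = -59879/65839/85723 = -59879*85723/65839 = -5133007517/65839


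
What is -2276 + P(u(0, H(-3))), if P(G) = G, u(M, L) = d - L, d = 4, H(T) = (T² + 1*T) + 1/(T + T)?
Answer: -13667/6 ≈ -2277.8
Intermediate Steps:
H(T) = T + T² + 1/(2*T) (H(T) = (T² + T) + 1/(2*T) = (T + T²) + 1/(2*T) = T + T² + 1/(2*T))
u(M, L) = 4 - L
-2276 + P(u(0, H(-3))) = -2276 + (4 - (-3 + (-3)² + (½)/(-3))) = -2276 + (4 - (-3 + 9 + (½)*(-⅓))) = -2276 + (4 - (-3 + 9 - ⅙)) = -2276 + (4 - 1*35/6) = -2276 + (4 - 35/6) = -2276 - 11/6 = -13667/6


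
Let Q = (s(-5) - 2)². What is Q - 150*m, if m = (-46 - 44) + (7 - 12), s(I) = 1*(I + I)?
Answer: 14394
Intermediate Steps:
s(I) = 2*I (s(I) = 1*(2*I) = 2*I)
m = -95 (m = -90 - 5 = -95)
Q = 144 (Q = (2*(-5) - 2)² = (-10 - 2)² = (-12)² = 144)
Q - 150*m = 144 - 150*(-95) = 144 + 14250 = 14394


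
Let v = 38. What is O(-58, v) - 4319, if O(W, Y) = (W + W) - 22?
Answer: -4457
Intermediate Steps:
O(W, Y) = -22 + 2*W (O(W, Y) = 2*W - 22 = -22 + 2*W)
O(-58, v) - 4319 = (-22 + 2*(-58)) - 4319 = (-22 - 116) - 4319 = -138 - 4319 = -4457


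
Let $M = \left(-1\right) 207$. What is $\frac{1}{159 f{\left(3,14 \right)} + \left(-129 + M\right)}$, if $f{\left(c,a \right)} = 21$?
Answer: $\frac{1}{3003} \approx 0.000333$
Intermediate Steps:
$M = -207$
$\frac{1}{159 f{\left(3,14 \right)} + \left(-129 + M\right)} = \frac{1}{159 \cdot 21 - 336} = \frac{1}{3339 - 336} = \frac{1}{3003}$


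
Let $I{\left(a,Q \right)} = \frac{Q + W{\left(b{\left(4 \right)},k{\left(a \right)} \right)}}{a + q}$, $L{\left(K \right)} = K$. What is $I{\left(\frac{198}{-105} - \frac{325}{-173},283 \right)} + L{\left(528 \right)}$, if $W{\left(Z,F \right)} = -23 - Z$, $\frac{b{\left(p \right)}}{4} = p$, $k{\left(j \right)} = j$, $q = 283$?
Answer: $\frac{453108518}{856761} \approx 528.86$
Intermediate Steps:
$b{\left(p \right)} = 4 p$
$I{\left(a,Q \right)} = \frac{-39 + Q}{283 + a}$ ($I{\left(a,Q \right)} = \frac{Q - \left(23 + 4 \cdot 4\right)}{a + 283} = \frac{Q - 39}{283 + a} = \frac{-39 + Q}{283 + a}$)
$I{\left(\frac{198}{-105} - \frac{325}{-173},283 \right)} + L{\left(528 \right)} = \frac{-39 + 283}{283 + \left(\frac{198}{-105} - \frac{325}{-173}\right)} + 528 = \frac{1}{283 + \left(198 \left(- \frac{1}{105}\right) - - \frac{325}{173}\right)} 244 + 528 = \frac{1}{283 + \left(- \frac{66}{35} + \frac{325}{173}\right)} 244 + 528 = \frac{1}{283 - \frac{43}{6055}} \cdot 244 + 528 = \frac{1}{\frac{1713522}{6055}} \cdot 244 + 528 = \frac{6055}{1713522} \cdot 244 + 528 = \frac{738710}{856761} + 528 = \frac{453108518}{856761}$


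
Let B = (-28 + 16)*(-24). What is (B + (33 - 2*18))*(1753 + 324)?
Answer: 591945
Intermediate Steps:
B = 288 (B = -12*(-24) = 288)
(B + (33 - 2*18))*(1753 + 324) = (288 + (33 - 2*18))*(1753 + 324) = (288 + (33 - 36))*2077 = (288 - 3)*2077 = 285*2077 = 591945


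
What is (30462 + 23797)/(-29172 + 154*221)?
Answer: 54259/4862 ≈ 11.160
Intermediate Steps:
(30462 + 23797)/(-29172 + 154*221) = 54259/(-29172 + 34034) = 54259/4862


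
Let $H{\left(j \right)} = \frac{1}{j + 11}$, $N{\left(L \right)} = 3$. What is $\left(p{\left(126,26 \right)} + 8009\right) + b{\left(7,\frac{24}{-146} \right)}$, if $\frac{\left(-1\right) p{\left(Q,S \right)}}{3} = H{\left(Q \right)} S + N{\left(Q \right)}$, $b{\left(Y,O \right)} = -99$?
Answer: $\frac{1082359}{137} \approx 7900.4$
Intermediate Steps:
$H{\left(j \right)} = \frac{1}{11 + j}$
$p{\left(Q,S \right)} = -9 - \frac{3 S}{11 + Q}$ ($p{\left(Q,S \right)} = - 3 \left(\frac{S}{11 + Q} + 3\right) = - 3 \left(3 + \frac{S}{11 + Q}\right) = -9 - \frac{3 S}{11 + Q}$)
$\left(p{\left(126,26 \right)} + 8009\right) + b{\left(7,\frac{24}{-146} \right)} = \left(\frac{3 \left(-33 - 26 - 378\right)}{11 + 126} + 8009\right) - 99 = \left(\frac{3 \left(-33 - 26 - 378\right)}{137} + 8009\right) - 99 = \left(3 \cdot \frac{1}{137} \left(-437\right) + 8009\right) - 99 = \left(- \frac{1311}{137} + 8009\right) - 99 = \frac{1095922}{137} - 99 = \frac{1082359}{137}$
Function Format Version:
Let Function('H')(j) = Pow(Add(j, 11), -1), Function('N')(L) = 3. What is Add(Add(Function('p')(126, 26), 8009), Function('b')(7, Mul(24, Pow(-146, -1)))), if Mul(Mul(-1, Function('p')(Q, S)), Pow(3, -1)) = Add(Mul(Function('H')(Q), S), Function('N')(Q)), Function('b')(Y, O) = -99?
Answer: Rational(1082359, 137) ≈ 7900.4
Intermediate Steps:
Function('H')(j) = Pow(Add(11, j), -1)
Function('p')(Q, S) = Add(-9, Mul(-3, S, Pow(Add(11, Q), -1))) (Function('p')(Q, S) = Mul(-3, Add(Mul(Pow(Add(11, Q), -1), S), 3)) = Mul(-3, Add(Mul(S, Pow(Add(11, Q), -1)), 3)) = Mul(-3, Add(3, Mul(S, Pow(Add(11, Q), -1)))) = Add(-9, Mul(-3, S, Pow(Add(11, Q), -1))))
Add(Add(Function('p')(126, 26), 8009), Function('b')(7, Mul(24, Pow(-146, -1)))) = Add(Add(Mul(3, Pow(Add(11, 126), -1), Add(-33, Mul(-1, 26), Mul(-3, 126))), 8009), -99) = Add(Add(Mul(3, Pow(137, -1), Add(-33, -26, -378)), 8009), -99) = Add(Add(Mul(3, Rational(1, 137), -437), 8009), -99) = Add(Add(Rational(-1311, 137), 8009), -99) = Add(Rational(1095922, 137), -99) = Rational(1082359, 137)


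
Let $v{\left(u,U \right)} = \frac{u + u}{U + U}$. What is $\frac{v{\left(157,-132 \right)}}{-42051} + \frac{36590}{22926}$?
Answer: $\frac{33850813877}{21209346972} \approx 1.596$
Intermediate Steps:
$v{\left(u,U \right)} = \frac{u}{U}$ ($v{\left(u,U \right)} = \frac{2 u}{2 U} = 2 u \frac{1}{2 U} = \frac{u}{U}$)
$\frac{v{\left(157,-132 \right)}}{-42051} + \frac{36590}{22926} = \frac{157 \frac{1}{-132}}{-42051} + \frac{36590}{22926} = 157 \left(- \frac{1}{132}\right) \left(- \frac{1}{42051}\right) + 36590 \cdot \frac{1}{22926} = \left(- \frac{157}{132}\right) \left(- \frac{1}{42051}\right) + \frac{18295}{11463} = \frac{157}{5550732} + \frac{18295}{11463} = \frac{33850813877}{21209346972}$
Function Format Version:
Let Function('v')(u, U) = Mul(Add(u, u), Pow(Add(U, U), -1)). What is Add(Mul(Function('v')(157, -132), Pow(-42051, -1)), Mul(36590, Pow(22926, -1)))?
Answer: Rational(33850813877, 21209346972) ≈ 1.5960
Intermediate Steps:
Function('v')(u, U) = Mul(u, Pow(U, -1)) (Function('v')(u, U) = Mul(Mul(2, u), Pow(Mul(2, U), -1)) = Mul(Mul(2, u), Mul(Rational(1, 2), Pow(U, -1))) = Mul(u, Pow(U, -1)))
Add(Mul(Function('v')(157, -132), Pow(-42051, -1)), Mul(36590, Pow(22926, -1))) = Add(Mul(Mul(157, Pow(-132, -1)), Pow(-42051, -1)), Mul(36590, Pow(22926, -1))) = Add(Mul(Mul(157, Rational(-1, 132)), Rational(-1, 42051)), Mul(36590, Rational(1, 22926))) = Add(Mul(Rational(-157, 132), Rational(-1, 42051)), Rational(18295, 11463)) = Add(Rational(157, 5550732), Rational(18295, 11463)) = Rational(33850813877, 21209346972)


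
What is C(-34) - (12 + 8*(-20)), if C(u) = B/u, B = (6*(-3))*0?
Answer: 148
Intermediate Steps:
B = 0 (B = -18*0 = 0)
C(u) = 0 (C(u) = 0/u = 0)
C(-34) - (12 + 8*(-20)) = 0 - (12 + 8*(-20)) = 0 - (12 - 160) = 0 - 1*(-148) = 0 + 148 = 148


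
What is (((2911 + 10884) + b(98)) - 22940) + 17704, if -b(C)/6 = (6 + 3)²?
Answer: 8073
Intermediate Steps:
b(C) = -486 (b(C) = -6*(6 + 3)² = -6*9² = -6*81 = -486)
(((2911 + 10884) + b(98)) - 22940) + 17704 = (((2911 + 10884) - 486) - 22940) + 17704 = ((13795 - 486) - 22940) + 17704 = (13309 - 22940) + 17704 = -9631 + 17704 = 8073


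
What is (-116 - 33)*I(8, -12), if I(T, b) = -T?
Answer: 1192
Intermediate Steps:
(-116 - 33)*I(8, -12) = (-116 - 33)*(-1*8) = -149*(-8) = 1192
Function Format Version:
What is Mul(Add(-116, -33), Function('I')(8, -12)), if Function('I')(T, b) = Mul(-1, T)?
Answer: 1192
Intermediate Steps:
Mul(Add(-116, -33), Function('I')(8, -12)) = Mul(Add(-116, -33), Mul(-1, 8)) = Mul(-149, -8) = 1192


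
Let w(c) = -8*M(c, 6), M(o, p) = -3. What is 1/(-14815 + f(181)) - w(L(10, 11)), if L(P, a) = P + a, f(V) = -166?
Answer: -359545/14981 ≈ -24.000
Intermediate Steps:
w(c) = 24 (w(c) = -8*(-3) = 24)
1/(-14815 + f(181)) - w(L(10, 11)) = 1/(-14815 - 166) - 1*24 = 1/(-14981) - 24 = -1/14981 - 24 = -359545/14981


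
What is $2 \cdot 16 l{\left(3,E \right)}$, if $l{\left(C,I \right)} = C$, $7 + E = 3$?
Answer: $96$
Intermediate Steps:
$E = -4$ ($E = -7 + 3 = -4$)
$2 \cdot 16 l{\left(3,E \right)} = 2 \cdot 16 \cdot 3 = 32 \cdot 3 = 96$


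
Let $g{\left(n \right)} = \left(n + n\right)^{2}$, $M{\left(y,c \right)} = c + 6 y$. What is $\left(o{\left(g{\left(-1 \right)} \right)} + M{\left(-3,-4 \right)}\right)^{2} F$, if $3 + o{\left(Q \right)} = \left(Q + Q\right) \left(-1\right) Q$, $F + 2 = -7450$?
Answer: $-24211548$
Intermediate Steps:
$g{\left(n \right)} = 4 n^{2}$ ($g{\left(n \right)} = \left(2 n\right)^{2} = 4 n^{2}$)
$F = -7452$ ($F = -2 - 7450 = -7452$)
$o{\left(Q \right)} = -3 - 2 Q^{2}$ ($o{\left(Q \right)} = -3 + \left(Q + Q\right) \left(-1\right) Q = -3 + 2 Q \left(-1\right) Q = -3 + - 2 Q Q = -3 - 2 Q^{2}$)
$\left(o{\left(g{\left(-1 \right)} \right)} + M{\left(-3,-4 \right)}\right)^{2} F = \left(\left(-3 - 2 \left(4 \left(-1\right)^{2}\right)^{2}\right) + \left(-4 + 6 \left(-3\right)\right)\right)^{2} \left(-7452\right) = \left(\left(-3 - 2 \left(4 \cdot 1\right)^{2}\right) - 22\right)^{2} \left(-7452\right) = \left(\left(-3 - 2 \cdot 4^{2}\right) - 22\right)^{2} \left(-7452\right) = \left(\left(-3 - 32\right) - 22\right)^{2} \left(-7452\right) = \left(-35 - 22\right)^{2} \left(-7452\right) = \left(-57\right)^{2} \left(-7452\right) = 3249 \left(-7452\right) = -24211548$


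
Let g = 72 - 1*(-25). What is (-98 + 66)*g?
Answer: -3104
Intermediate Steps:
g = 97 (g = 72 + 25 = 97)
(-98 + 66)*g = (-98 + 66)*97 = -32*97 = -3104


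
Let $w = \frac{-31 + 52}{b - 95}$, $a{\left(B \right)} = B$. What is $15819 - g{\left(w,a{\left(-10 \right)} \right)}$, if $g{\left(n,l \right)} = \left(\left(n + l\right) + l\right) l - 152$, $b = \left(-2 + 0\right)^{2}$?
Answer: $\frac{204993}{13} \approx 15769.0$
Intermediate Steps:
$b = 4$ ($b = \left(-2\right)^{2} = 4$)
$w = - \frac{3}{13}$ ($w = \frac{-31 + 52}{4 - 95} = \frac{21}{-91} = 21 \left(- \frac{1}{91}\right) = - \frac{3}{13} \approx -0.23077$)
$g{\left(n,l \right)} = -152 + l \left(n + 2 l\right)$ ($g{\left(n,l \right)} = \left(\left(l + n\right) + l\right) l - 152 = \left(n + 2 l\right) l - 152 = l \left(n + 2 l\right) - 152 = -152 + l \left(n + 2 l\right)$)
$15819 - g{\left(w,a{\left(-10 \right)} \right)} = 15819 - \left(-152 + 2 \left(-10\right)^{2} - - \frac{30}{13}\right) = 15819 - \left(-152 + 2 \cdot 100 + \frac{30}{13}\right) = 15819 - \left(-152 + 200 + \frac{30}{13}\right) = 15819 - \frac{654}{13} = \frac{204993}{13}$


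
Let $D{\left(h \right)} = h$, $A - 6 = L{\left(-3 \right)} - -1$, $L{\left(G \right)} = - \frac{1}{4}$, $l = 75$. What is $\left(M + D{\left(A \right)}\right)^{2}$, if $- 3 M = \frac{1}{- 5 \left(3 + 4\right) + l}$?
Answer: $\frac{654481}{14400} \approx 45.45$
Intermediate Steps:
$L{\left(G \right)} = - \frac{1}{4}$ ($L{\left(G \right)} = \left(-1\right) \frac{1}{4} = - \frac{1}{4}$)
$A = \frac{27}{4}$ ($A = 6 - - \frac{3}{4} = 6 + \left(- \frac{1}{4} + 1\right) = 6 + \frac{3}{4} = \frac{27}{4} \approx 6.75$)
$M = - \frac{1}{120}$ ($M = - \frac{1}{3 \left(- 5 \left(3 + 4\right) + 75\right)} = - \frac{1}{3 \left(\left(-5\right) 7 + 75\right)} = - \frac{1}{3 \left(-35 + 75\right)} = - \frac{1}{3 \cdot 40} = \left(- \frac{1}{3}\right) \frac{1}{40} = - \frac{1}{120} \approx -0.0083333$)
$\left(M + D{\left(A \right)}\right)^{2} = \left(- \frac{1}{120} + \frac{27}{4}\right)^{2} = \left(\frac{809}{120}\right)^{2} = \frac{654481}{14400}$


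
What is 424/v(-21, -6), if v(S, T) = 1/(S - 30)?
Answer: -21624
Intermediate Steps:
v(S, T) = 1/(-30 + S)
424/v(-21, -6) = 424/(1/(-30 - 21)) = 424/(1/(-51)) = 424/(-1/51) = 424*(-51) = -21624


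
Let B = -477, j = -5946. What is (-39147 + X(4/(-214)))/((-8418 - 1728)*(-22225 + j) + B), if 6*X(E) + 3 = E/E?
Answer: -117442/857467467 ≈ -0.00013696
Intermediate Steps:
X(E) = -⅓ (X(E) = -½ + (E/E)/6 = -½ + (⅙)*1 = -½ + ⅙ = -⅓)
(-39147 + X(4/(-214)))/((-8418 - 1728)*(-22225 + j) + B) = (-39147 - ⅓)/((-8418 - 1728)*(-22225 - 5946) - 477) = -117442/(3*(-10146*(-28171) - 477)) = -117442/(3*(285822966 - 477)) = -117442/3/285822489 = -117442/3*1/285822489 = -117442/857467467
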